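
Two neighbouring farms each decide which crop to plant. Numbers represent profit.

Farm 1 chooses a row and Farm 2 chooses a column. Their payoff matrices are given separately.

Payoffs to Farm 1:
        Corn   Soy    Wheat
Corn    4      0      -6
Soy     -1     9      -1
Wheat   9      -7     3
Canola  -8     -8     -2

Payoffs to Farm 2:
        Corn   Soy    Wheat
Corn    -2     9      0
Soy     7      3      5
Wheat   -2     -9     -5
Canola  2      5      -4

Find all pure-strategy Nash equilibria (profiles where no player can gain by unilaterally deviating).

Farm 1 against Corn: payoffs 4, -1, 9, -8 → best response Wheat.
Farm 1 against Soy: payoffs 0, 9, -7, -8 → best response Soy.
Farm 1 against Wheat: payoffs -6, -1, 3, -2 → best response Wheat.
Farm 2 against Corn: payoffs -2, 9, 0 → best response Soy.
Farm 2 against Soy: payoffs 7, 3, 5 → best response Corn.
Farm 2 against Wheat: payoffs -2, -9, -5 → best response Corn.
Farm 2 against Canola: payoffs 2, 5, -4 → best response Soy.
Mutual best responses: (Wheat, Corn).

Pure NE: (Wheat, Corn)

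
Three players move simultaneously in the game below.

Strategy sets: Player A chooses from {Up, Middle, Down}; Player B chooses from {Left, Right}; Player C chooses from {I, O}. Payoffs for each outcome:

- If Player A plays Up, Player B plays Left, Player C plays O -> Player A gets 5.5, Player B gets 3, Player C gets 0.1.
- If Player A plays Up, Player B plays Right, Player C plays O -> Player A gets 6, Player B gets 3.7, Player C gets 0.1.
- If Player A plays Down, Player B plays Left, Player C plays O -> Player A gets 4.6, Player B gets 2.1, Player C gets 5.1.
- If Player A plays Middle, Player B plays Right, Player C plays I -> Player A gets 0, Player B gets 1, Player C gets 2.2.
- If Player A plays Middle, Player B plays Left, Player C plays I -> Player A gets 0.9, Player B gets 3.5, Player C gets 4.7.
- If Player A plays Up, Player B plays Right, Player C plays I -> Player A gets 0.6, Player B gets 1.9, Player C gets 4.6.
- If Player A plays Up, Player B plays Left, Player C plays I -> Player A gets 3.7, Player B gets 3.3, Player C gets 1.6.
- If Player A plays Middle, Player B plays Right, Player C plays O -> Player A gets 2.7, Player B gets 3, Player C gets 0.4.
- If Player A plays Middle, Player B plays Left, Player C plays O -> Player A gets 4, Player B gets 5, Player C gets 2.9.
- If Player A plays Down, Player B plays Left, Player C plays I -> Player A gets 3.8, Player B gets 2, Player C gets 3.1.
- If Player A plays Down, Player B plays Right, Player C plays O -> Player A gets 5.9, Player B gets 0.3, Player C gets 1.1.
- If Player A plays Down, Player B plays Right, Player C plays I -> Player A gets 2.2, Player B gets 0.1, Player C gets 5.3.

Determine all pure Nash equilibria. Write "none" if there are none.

Player A against (Left, I): payoffs 3.7, 0.9, 3.8 → best response Down.
Player A against (Left, O): payoffs 5.5, 4, 4.6 → best response Up.
Player A against (Right, I): payoffs 0.6, 0, 2.2 → best response Down.
Player A against (Right, O): payoffs 6, 2.7, 5.9 → best response Up.
Player B against (Up, I): payoffs 3.3, 1.9 → best response Left.
Player B against (Up, O): payoffs 3, 3.7 → best response Right.
Player B against (Middle, I): payoffs 3.5, 1 → best response Left.
Player B against (Middle, O): payoffs 5, 3 → best response Left.
Player B against (Down, I): payoffs 2, 0.1 → best response Left.
Player B against (Down, O): payoffs 2.1, 0.3 → best response Left.
Player C against (Up, Left): payoffs 1.6, 0.1 → best response I.
Player C against (Up, Right): payoffs 4.6, 0.1 → best response I.
Player C against (Middle, Left): payoffs 4.7, 2.9 → best response I.
Player C against (Middle, Right): payoffs 2.2, 0.4 → best response I.
Player C against (Down, Left): payoffs 3.1, 5.1 → best response O.
Player C against (Down, Right): payoffs 5.3, 1.1 → best response I.
No profile is a mutual best response for all players.

none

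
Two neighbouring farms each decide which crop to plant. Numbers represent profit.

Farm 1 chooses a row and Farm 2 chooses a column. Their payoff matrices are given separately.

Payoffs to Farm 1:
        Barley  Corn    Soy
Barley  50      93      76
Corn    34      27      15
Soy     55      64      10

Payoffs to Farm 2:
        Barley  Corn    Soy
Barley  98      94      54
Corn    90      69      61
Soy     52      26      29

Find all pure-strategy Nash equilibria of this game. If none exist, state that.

The unique pure-strategy Nash equilibrium is (Soy, Barley).

Check each profile: it is a Nash equilibrium iff no player can strictly gain by switching unilaterally.
(Barley, Barley): Farm 1 can switch to Soy (50 → 55). Not NE.
(Barley, Corn): Farm 2 can switch to Barley (94 → 98). Not NE.
(Barley, Soy): Farm 2 can switch to Barley (54 → 98). Not NE.
(Corn, Barley): Farm 1 can switch to Barley (34 → 50). Not NE.
(Corn, Corn): Farm 1 can switch to Barley (27 → 93). Not NE.
(Corn, Soy): Farm 1 can switch to Barley (15 → 76). Not NE.
(Soy, Barley): Farm 1 gets 55, best alternative 50; Farm 2 gets 52, best alternative 29. No profitable deviation — NE.
(Soy, Corn): Farm 1 can switch to Barley (64 → 93). Not NE.
(Soy, Soy): Farm 1 can switch to Barley (10 → 76). Not NE.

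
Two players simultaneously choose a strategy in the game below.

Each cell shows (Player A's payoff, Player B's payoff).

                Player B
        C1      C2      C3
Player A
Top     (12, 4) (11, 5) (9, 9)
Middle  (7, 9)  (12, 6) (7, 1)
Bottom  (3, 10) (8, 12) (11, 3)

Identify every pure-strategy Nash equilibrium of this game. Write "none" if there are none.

This game has no pure Nash equilibrium.

Mark each player's best response to every combination of opponents' strategies; a profile where every player is best-responding is a pure Nash equilibrium.
Player A against C1: payoffs 12, 7, 3 → best response Top.
Player A against C2: payoffs 11, 12, 8 → best response Middle.
Player A against C3: payoffs 9, 7, 11 → best response Bottom.
Player B against Top: payoffs 4, 5, 9 → best response C3.
Player B against Middle: payoffs 9, 6, 1 → best response C1.
Player B against Bottom: payoffs 10, 12, 3 → best response C2.
No profile is a mutual best response for all players.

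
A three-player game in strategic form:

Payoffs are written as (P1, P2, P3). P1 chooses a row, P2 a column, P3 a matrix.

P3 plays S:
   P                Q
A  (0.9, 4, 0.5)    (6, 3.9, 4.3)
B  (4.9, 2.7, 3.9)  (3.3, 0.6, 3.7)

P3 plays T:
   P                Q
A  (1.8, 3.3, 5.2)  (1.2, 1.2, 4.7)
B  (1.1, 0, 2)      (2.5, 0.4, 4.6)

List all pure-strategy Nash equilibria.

(A, P, S): P1 can switch to B (0.9 → 4.9). Not NE.
(A, P, T): P1 gets 1.8, best alternative 1.1; P2 gets 3.3, best alternative 1.2; P3 gets 5.2, best alternative 0.5. No profitable deviation — NE.
(A, Q, S): P2 can switch to P (3.9 → 4). Not NE.
(A, Q, T): P1 can switch to B (1.2 → 2.5). Not NE.
(B, P, S): P1 gets 4.9, best alternative 0.9; P2 gets 2.7, best alternative 0.6; P3 gets 3.9, best alternative 2. No profitable deviation — NE.
(B, P, T): P1 can switch to A (1.1 → 1.8). Not NE.
(B, Q, S): P1 can switch to A (3.3 → 6). Not NE.
(B, Q, T): P1 gets 2.5, best alternative 1.2; P2 gets 0.4, best alternative 0; P3 gets 4.6, best alternative 3.7. No profitable deviation — NE.

Pure-strategy Nash equilibria: (A, P, T); (B, P, S); (B, Q, T)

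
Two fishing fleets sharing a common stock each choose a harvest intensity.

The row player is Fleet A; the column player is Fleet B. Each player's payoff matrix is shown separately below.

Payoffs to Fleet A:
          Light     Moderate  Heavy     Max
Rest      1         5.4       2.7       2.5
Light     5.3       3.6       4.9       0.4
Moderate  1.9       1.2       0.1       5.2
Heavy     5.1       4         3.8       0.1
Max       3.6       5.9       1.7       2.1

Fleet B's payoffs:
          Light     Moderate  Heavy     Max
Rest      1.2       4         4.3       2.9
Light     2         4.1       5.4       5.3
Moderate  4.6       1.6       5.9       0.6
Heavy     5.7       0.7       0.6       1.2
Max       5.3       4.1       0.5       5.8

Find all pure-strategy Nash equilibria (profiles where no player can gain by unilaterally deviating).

(Light, Heavy)

(Rest, Light): Fleet A can switch to Light (1 → 5.3). Not NE.
(Rest, Moderate): Fleet A can switch to Max (5.4 → 5.9). Not NE.
(Rest, Heavy): Fleet A can switch to Light (2.7 → 4.9). Not NE.
(Rest, Max): Fleet A can switch to Moderate (2.5 → 5.2). Not NE.
(Light, Light): Fleet B can switch to Moderate (2 → 4.1). Not NE.
(Light, Moderate): Fleet A can switch to Rest (3.6 → 5.4). Not NE.
(Light, Heavy): Fleet A gets 4.9, best alternative 3.8; Fleet B gets 5.4, best alternative 5.3. No profitable deviation — NE.
(Light, Max): Fleet A can switch to Rest (0.4 → 2.5). Not NE.
(Moderate, Light): Fleet A can switch to Light (1.9 → 5.3). Not NE.
(The remaining 11 profiles each have a profitable deviation by the same check.)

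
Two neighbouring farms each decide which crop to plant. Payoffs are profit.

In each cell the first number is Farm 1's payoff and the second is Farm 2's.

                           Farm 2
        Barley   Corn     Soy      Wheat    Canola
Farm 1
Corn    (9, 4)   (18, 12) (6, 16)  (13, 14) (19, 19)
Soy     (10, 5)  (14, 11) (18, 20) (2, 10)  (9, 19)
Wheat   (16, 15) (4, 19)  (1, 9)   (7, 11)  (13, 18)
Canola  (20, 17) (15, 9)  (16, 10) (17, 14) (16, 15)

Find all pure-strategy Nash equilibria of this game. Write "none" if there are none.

(Corn, Barley): Farm 1 can switch to Soy (9 → 10). Not NE.
(Corn, Corn): Farm 2 can switch to Soy (12 → 16). Not NE.
(Corn, Soy): Farm 1 can switch to Soy (6 → 18). Not NE.
(Corn, Wheat): Farm 1 can switch to Canola (13 → 17). Not NE.
(Corn, Canola): Farm 1 gets 19, best alternative 16; Farm 2 gets 19, best alternative 16. No profitable deviation — NE.
(Soy, Barley): Farm 1 can switch to Wheat (10 → 16). Not NE.
(Soy, Corn): Farm 1 can switch to Corn (14 → 18). Not NE.
(Soy, Soy): Farm 1 gets 18, best alternative 16; Farm 2 gets 20, best alternative 19. No profitable deviation — NE.
(Soy, Wheat): Farm 1 can switch to Corn (2 → 13). Not NE.
(Soy, Canola): Farm 1 can switch to Corn (9 → 19). Not NE.
(Wheat, Barley): Farm 1 can switch to Canola (16 → 20). Not NE.
(Wheat, Corn): Farm 1 can switch to Corn (4 → 18). Not NE.
(Canola, Barley): Farm 1 gets 20, best alternative 16; Farm 2 gets 17, best alternative 15. No profitable deviation — NE.
(The remaining 7 profiles each have a profitable deviation by the same check.)

Pure-strategy Nash equilibria: (Corn, Canola) and (Soy, Soy) and (Canola, Barley)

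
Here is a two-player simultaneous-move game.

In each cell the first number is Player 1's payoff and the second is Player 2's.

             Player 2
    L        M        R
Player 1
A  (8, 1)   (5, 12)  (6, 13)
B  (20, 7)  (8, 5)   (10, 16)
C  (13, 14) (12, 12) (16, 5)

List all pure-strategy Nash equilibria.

(A, L): Player 1 can switch to B (8 → 20). Not NE.
(A, M): Player 1 can switch to B (5 → 8). Not NE.
(A, R): Player 1 can switch to B (6 → 10). Not NE.
(B, L): Player 2 can switch to R (7 → 16). Not NE.
(B, M): Player 1 can switch to C (8 → 12). Not NE.
(B, R): Player 1 can switch to C (10 → 16). Not NE.
(The remaining 3 profiles each have a profitable deviation by the same check.)

There is no pure-strategy Nash equilibrium.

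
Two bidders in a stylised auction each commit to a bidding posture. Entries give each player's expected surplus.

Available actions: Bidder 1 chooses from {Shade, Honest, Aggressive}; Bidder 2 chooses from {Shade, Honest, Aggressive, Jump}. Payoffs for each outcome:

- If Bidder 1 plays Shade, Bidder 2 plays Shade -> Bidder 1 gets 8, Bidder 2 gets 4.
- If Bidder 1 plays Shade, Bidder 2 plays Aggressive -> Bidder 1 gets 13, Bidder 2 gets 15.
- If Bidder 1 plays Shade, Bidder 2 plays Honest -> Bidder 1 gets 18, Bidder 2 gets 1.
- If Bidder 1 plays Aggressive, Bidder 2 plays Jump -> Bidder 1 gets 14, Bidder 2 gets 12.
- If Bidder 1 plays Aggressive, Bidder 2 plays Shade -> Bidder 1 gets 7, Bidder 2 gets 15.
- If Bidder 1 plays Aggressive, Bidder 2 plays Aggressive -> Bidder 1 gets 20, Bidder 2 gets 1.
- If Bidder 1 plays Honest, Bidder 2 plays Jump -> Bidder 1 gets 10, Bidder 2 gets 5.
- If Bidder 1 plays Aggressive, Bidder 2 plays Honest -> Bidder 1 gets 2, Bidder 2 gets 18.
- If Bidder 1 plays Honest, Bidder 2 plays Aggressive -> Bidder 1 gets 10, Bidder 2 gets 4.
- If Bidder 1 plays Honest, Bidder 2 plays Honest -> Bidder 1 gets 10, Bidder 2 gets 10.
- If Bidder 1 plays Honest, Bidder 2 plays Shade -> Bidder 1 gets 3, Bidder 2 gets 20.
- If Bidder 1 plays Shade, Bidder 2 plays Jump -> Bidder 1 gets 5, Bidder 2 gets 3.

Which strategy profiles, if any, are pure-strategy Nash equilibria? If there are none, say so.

none

For each strategy profile, look for a profitable unilateral deviation.
(Shade, Shade): Bidder 2 can switch to Aggressive (4 → 15). Not NE.
(Shade, Honest): Bidder 2 can switch to Shade (1 → 4). Not NE.
(Shade, Aggressive): Bidder 1 can switch to Aggressive (13 → 20). Not NE.
(Shade, Jump): Bidder 1 can switch to Honest (5 → 10). Not NE.
(Honest, Shade): Bidder 1 can switch to Shade (3 → 8). Not NE.
(Honest, Honest): Bidder 1 can switch to Shade (10 → 18). Not NE.
(Honest, Aggressive): Bidder 1 can switch to Shade (10 → 13). Not NE.
(Honest, Jump): Bidder 1 can switch to Aggressive (10 → 14). Not NE.
(Aggressive, Shade): Bidder 1 can switch to Shade (7 → 8). Not NE.
(Aggressive, Honest): Bidder 1 can switch to Shade (2 → 18). Not NE.
(The remaining 2 profiles each have a profitable deviation by the same check.)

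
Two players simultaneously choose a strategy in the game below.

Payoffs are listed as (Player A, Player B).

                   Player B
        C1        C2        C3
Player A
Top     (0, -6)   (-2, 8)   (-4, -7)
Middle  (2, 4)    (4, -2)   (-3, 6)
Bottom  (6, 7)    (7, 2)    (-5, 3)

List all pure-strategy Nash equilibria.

The pure Nash equilibria are (Middle, C3) and (Bottom, C1).

For each strategy profile, look for a profitable unilateral deviation.
(Top, C1): Player A can switch to Middle (0 → 2). Not NE.
(Top, C2): Player A can switch to Middle (-2 → 4). Not NE.
(Top, C3): Player A can switch to Middle (-4 → -3). Not NE.
(Middle, C1): Player A can switch to Bottom (2 → 6). Not NE.
(Middle, C2): Player A can switch to Bottom (4 → 7). Not NE.
(Middle, C3): Player A gets -3, best alternative -4; Player B gets 6, best alternative 4. No profitable deviation — NE.
(Bottom, C1): Player A gets 6, best alternative 2; Player B gets 7, best alternative 3. No profitable deviation — NE.
(Bottom, C2): Player B can switch to C1 (2 → 7). Not NE.
(Bottom, C3): Player A can switch to Top (-5 → -4). Not NE.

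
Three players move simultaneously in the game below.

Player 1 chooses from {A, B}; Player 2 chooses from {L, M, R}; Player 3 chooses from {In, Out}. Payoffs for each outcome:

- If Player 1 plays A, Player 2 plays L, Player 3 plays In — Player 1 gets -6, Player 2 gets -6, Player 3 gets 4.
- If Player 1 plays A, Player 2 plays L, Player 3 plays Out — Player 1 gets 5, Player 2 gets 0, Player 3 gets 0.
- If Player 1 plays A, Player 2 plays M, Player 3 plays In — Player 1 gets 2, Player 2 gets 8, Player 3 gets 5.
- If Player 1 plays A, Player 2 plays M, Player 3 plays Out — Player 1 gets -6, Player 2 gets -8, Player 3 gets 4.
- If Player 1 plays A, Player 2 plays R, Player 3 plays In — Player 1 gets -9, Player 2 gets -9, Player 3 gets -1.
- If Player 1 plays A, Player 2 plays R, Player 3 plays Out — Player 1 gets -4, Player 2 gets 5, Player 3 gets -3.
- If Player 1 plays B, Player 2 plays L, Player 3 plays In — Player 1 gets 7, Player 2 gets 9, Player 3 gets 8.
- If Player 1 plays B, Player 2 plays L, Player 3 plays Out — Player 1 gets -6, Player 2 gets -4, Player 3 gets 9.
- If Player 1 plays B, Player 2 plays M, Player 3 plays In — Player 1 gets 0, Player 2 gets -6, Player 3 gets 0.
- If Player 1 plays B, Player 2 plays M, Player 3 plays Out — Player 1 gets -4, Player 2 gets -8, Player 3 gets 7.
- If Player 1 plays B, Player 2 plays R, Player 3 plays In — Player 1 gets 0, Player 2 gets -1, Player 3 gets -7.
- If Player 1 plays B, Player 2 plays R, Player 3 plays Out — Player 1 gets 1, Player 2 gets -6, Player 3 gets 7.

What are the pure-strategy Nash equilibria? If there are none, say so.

(A, L, In): Player 1 can switch to B (-6 → 7). Not NE.
(A, L, Out): Player 2 can switch to R (0 → 5). Not NE.
(A, M, In): Player 1 gets 2, best alternative 0; Player 2 gets 8, best alternative -6; Player 3 gets 5, best alternative 4. No profitable deviation — NE.
(A, M, Out): Player 1 can switch to B (-6 → -4). Not NE.
(A, R, In): Player 1 can switch to B (-9 → 0). Not NE.
(A, R, Out): Player 1 can switch to B (-4 → 1). Not NE.
(B, L, In): Player 3 can switch to Out (8 → 9). Not NE.
(B, L, Out): Player 1 can switch to A (-6 → 5). Not NE.
(B, M, In): Player 1 can switch to A (0 → 2). Not NE.
(The remaining 3 profiles each have a profitable deviation by the same check.)

The unique pure-strategy Nash equilibrium is (A, M, In).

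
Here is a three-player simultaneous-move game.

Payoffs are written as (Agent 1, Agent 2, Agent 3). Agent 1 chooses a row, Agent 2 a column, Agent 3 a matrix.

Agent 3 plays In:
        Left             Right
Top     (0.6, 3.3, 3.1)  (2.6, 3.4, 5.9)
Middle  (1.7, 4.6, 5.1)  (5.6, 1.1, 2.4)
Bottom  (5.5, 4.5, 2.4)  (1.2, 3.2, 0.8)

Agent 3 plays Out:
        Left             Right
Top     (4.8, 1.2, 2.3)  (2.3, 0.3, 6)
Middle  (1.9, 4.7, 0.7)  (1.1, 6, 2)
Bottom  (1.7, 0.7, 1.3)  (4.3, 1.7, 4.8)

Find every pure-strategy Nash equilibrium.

(Top, Left, In): Agent 1 can switch to Middle (0.6 → 1.7). Not NE.
(Top, Left, Out): Agent 3 can switch to In (2.3 → 3.1). Not NE.
(Top, Right, In): Agent 1 can switch to Middle (2.6 → 5.6). Not NE.
(Top, Right, Out): Agent 1 can switch to Bottom (2.3 → 4.3). Not NE.
(Middle, Left, In): Agent 1 can switch to Bottom (1.7 → 5.5). Not NE.
(Middle, Left, Out): Agent 1 can switch to Top (1.9 → 4.8). Not NE.
(Middle, Right, In): Agent 2 can switch to Left (1.1 → 4.6). Not NE.
(Middle, Right, Out): Agent 1 can switch to Top (1.1 → 2.3). Not NE.
(Bottom, Left, In): Agent 1 gets 5.5, best alternative 1.7; Agent 2 gets 4.5, best alternative 3.2; Agent 3 gets 2.4, best alternative 1.3. No profitable deviation — NE.
(Bottom, Right, Out): Agent 1 gets 4.3, best alternative 2.3; Agent 2 gets 1.7, best alternative 0.7; Agent 3 gets 4.8, best alternative 0.8. No profitable deviation — NE.
(The remaining 2 profiles each have a profitable deviation by the same check.)

Pure-strategy Nash equilibria: (Bottom, Left, In) and (Bottom, Right, Out)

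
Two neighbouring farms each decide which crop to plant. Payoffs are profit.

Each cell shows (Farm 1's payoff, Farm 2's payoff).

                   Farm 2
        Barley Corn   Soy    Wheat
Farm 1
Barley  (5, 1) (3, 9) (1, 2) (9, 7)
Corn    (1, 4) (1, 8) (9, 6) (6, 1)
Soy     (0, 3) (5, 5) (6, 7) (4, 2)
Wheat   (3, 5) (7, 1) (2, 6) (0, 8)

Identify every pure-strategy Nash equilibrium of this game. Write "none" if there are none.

none

(Barley, Barley): Farm 2 can switch to Corn (1 → 9). Not NE.
(Barley, Corn): Farm 1 can switch to Soy (3 → 5). Not NE.
(Barley, Soy): Farm 1 can switch to Corn (1 → 9). Not NE.
(Barley, Wheat): Farm 2 can switch to Corn (7 → 9). Not NE.
(Corn, Barley): Farm 1 can switch to Barley (1 → 5). Not NE.
(Corn, Corn): Farm 1 can switch to Barley (1 → 3). Not NE.
(Corn, Soy): Farm 2 can switch to Corn (6 → 8). Not NE.
(Corn, Wheat): Farm 1 can switch to Barley (6 → 9). Not NE.
(Soy, Barley): Farm 1 can switch to Barley (0 → 5). Not NE.
(Soy, Corn): Farm 1 can switch to Wheat (5 → 7). Not NE.
(The remaining 6 profiles each have a profitable deviation by the same check.)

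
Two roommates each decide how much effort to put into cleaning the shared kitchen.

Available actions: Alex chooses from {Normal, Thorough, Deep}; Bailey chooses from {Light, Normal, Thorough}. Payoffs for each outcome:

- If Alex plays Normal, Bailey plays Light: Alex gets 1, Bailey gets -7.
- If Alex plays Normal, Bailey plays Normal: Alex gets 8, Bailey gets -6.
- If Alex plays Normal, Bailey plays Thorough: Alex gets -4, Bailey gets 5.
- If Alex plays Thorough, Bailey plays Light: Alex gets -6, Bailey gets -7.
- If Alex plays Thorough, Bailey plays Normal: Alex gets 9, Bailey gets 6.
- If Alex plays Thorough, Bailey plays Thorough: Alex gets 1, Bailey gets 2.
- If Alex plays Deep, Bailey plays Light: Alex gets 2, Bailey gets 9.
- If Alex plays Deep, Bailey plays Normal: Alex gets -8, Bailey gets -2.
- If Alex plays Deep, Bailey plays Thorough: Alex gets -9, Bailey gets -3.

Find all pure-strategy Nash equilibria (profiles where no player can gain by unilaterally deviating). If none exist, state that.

For each player, find the best response to each opponent profile; mutual best responses are the pure NE.
Alex against Light: payoffs 1, -6, 2 → best response Deep.
Alex against Normal: payoffs 8, 9, -8 → best response Thorough.
Alex against Thorough: payoffs -4, 1, -9 → best response Thorough.
Bailey against Normal: payoffs -7, -6, 5 → best response Thorough.
Bailey against Thorough: payoffs -7, 6, 2 → best response Normal.
Bailey against Deep: payoffs 9, -2, -3 → best response Light.
Mutual best responses: (Thorough, Normal); (Deep, Light).

The pure Nash equilibria are (Thorough, Normal) and (Deep, Light).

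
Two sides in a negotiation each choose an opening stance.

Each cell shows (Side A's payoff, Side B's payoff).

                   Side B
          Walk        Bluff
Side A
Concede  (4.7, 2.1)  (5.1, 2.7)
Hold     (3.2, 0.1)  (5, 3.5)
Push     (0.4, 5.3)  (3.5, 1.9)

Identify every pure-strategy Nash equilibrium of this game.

The unique pure-strategy Nash equilibrium is (Concede, Bluff).

(Concede, Walk): Side B can switch to Bluff (2.1 → 2.7). Not NE.
(Concede, Bluff): Side A gets 5.1, best alternative 5; Side B gets 2.7, best alternative 2.1. No profitable deviation — NE.
(Hold, Walk): Side A can switch to Concede (3.2 → 4.7). Not NE.
(Hold, Bluff): Side A can switch to Concede (5 → 5.1). Not NE.
(Push, Walk): Side A can switch to Concede (0.4 → 4.7). Not NE.
(Push, Bluff): Side A can switch to Concede (3.5 → 5.1). Not NE.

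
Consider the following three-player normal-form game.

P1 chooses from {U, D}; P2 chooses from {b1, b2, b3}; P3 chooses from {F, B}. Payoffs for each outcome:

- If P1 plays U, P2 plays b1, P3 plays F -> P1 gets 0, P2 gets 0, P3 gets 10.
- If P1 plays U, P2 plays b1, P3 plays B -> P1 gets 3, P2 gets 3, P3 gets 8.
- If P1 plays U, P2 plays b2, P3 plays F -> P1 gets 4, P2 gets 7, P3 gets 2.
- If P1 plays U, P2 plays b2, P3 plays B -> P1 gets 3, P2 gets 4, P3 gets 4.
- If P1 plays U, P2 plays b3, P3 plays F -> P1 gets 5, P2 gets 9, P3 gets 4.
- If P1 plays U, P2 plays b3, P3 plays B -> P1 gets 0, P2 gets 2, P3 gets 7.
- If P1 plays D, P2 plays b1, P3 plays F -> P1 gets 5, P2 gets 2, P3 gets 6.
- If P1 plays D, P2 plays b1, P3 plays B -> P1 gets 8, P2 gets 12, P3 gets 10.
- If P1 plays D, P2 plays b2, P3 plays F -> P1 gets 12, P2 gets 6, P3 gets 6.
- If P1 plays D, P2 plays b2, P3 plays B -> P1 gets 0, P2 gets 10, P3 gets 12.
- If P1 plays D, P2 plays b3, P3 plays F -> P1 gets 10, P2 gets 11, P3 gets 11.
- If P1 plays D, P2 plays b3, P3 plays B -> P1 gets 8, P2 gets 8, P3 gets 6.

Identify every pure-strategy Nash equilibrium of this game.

(U, b1, F): P1 can switch to D (0 → 5). Not NE.
(U, b1, B): P1 can switch to D (3 → 8). Not NE.
(U, b2, F): P1 can switch to D (4 → 12). Not NE.
(U, b2, B): P1 gets 3, best alternative 0; P2 gets 4, best alternative 3; P3 gets 4, best alternative 2. No profitable deviation — NE.
(U, b3, F): P1 can switch to D (5 → 10). Not NE.
(U, b3, B): P1 can switch to D (0 → 8). Not NE.
(D, b1, F): P2 can switch to b2 (2 → 6). Not NE.
(D, b1, B): P1 gets 8, best alternative 3; P2 gets 12, best alternative 10; P3 gets 10, best alternative 6. No profitable deviation — NE.
(D, b2, F): P2 can switch to b3 (6 → 11). Not NE.
(D, b2, B): P1 can switch to U (0 → 3). Not NE.
(D, b3, F): P1 gets 10, best alternative 5; P2 gets 11, best alternative 6; P3 gets 11, best alternative 6. No profitable deviation — NE.
(The remaining 1 profile has a profitable deviation by the same check.)

The pure Nash equilibria are (U, b2, B); (D, b1, B); (D, b3, F).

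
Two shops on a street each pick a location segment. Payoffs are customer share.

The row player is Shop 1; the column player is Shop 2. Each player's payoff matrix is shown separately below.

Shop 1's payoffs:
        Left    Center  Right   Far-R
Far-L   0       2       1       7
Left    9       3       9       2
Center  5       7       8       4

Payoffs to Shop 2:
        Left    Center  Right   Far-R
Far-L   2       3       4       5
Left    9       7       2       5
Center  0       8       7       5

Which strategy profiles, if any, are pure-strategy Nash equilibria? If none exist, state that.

Pure-strategy Nash equilibria: (Far-L, Far-R) and (Left, Left) and (Center, Center)

(Far-L, Left): Shop 1 can switch to Left (0 → 9). Not NE.
(Far-L, Center): Shop 1 can switch to Left (2 → 3). Not NE.
(Far-L, Right): Shop 1 can switch to Left (1 → 9). Not NE.
(Far-L, Far-R): Shop 1 gets 7, best alternative 4; Shop 2 gets 5, best alternative 4. No profitable deviation — NE.
(Left, Left): Shop 1 gets 9, best alternative 5; Shop 2 gets 9, best alternative 7. No profitable deviation — NE.
(Left, Center): Shop 1 can switch to Center (3 → 7). Not NE.
(Left, Right): Shop 2 can switch to Left (2 → 9). Not NE.
(Left, Far-R): Shop 1 can switch to Far-L (2 → 7). Not NE.
(Center, Left): Shop 1 can switch to Left (5 → 9). Not NE.
(Center, Center): Shop 1 gets 7, best alternative 3; Shop 2 gets 8, best alternative 7. No profitable deviation — NE.
(Center, Right): Shop 1 can switch to Left (8 → 9). Not NE.
(The remaining 1 profile has a profitable deviation by the same check.)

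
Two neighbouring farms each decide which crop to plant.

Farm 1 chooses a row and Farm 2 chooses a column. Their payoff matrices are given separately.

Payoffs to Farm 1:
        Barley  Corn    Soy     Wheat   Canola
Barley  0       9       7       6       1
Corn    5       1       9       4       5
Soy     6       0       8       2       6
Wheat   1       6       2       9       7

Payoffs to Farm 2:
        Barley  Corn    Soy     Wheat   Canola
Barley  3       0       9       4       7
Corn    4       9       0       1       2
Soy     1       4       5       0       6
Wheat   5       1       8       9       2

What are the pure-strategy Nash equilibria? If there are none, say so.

The unique pure-strategy Nash equilibrium is (Wheat, Wheat).

For each strategy profile, look for a profitable unilateral deviation.
(Barley, Barley): Farm 1 can switch to Corn (0 → 5). Not NE.
(Barley, Corn): Farm 2 can switch to Barley (0 → 3). Not NE.
(Barley, Soy): Farm 1 can switch to Corn (7 → 9). Not NE.
(Barley, Wheat): Farm 1 can switch to Wheat (6 → 9). Not NE.
(Barley, Canola): Farm 1 can switch to Corn (1 → 5). Not NE.
(Corn, Barley): Farm 1 can switch to Soy (5 → 6). Not NE.
(Corn, Corn): Farm 1 can switch to Barley (1 → 9). Not NE.
(Corn, Soy): Farm 2 can switch to Barley (0 → 4). Not NE.
(Corn, Wheat): Farm 1 can switch to Barley (4 → 6). Not NE.
(Corn, Canola): Farm 1 can switch to Soy (5 → 6). Not NE.
(Wheat, Wheat): Farm 1 gets 9, best alternative 6; Farm 2 gets 9, best alternative 8. No profitable deviation — NE.
(The remaining 9 profiles each have a profitable deviation by the same check.)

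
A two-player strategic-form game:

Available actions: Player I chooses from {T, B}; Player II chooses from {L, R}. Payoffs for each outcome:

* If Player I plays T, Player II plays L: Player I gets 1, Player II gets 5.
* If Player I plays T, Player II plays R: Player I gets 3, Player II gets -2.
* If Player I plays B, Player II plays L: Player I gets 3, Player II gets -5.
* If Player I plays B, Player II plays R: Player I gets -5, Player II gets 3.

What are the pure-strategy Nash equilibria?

(T, L): Player I can switch to B (1 → 3). Not NE.
(T, R): Player II can switch to L (-2 → 5). Not NE.
(B, L): Player II can switch to R (-5 → 3). Not NE.
(B, R): Player I can switch to T (-5 → 3). Not NE.

No pure-strategy Nash equilibrium.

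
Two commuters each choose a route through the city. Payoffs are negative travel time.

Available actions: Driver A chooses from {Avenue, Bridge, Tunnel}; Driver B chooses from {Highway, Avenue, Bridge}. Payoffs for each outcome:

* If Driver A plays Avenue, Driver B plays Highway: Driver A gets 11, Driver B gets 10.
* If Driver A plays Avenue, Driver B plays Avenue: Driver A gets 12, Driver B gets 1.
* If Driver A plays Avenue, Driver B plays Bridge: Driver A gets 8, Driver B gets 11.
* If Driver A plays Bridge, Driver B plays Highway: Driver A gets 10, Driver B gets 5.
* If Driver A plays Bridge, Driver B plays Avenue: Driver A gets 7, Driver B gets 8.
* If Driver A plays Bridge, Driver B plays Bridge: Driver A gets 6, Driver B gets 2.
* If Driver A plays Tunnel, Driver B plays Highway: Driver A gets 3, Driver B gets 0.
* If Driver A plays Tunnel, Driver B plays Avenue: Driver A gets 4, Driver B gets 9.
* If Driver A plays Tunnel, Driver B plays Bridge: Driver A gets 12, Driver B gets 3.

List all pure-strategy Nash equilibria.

There is no pure-strategy Nash equilibrium.

Driver A against Highway: payoffs 11, 10, 3 → best response Avenue.
Driver A against Avenue: payoffs 12, 7, 4 → best response Avenue.
Driver A against Bridge: payoffs 8, 6, 12 → best response Tunnel.
Driver B against Avenue: payoffs 10, 1, 11 → best response Bridge.
Driver B against Bridge: payoffs 5, 8, 2 → best response Avenue.
Driver B against Tunnel: payoffs 0, 9, 3 → best response Avenue.
No profile is a mutual best response for all players.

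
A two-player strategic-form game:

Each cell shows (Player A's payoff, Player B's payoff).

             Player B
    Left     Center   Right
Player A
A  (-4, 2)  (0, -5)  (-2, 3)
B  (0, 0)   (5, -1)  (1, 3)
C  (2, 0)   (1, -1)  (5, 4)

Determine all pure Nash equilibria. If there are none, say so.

Pure NE: (C, Right)

Check each profile: it is a Nash equilibrium iff no player can strictly gain by switching unilaterally.
(A, Left): Player A can switch to B (-4 → 0). Not NE.
(A, Center): Player A can switch to B (0 → 5). Not NE.
(A, Right): Player A can switch to B (-2 → 1). Not NE.
(B, Left): Player A can switch to C (0 → 2). Not NE.
(B, Center): Player B can switch to Left (-1 → 0). Not NE.
(B, Right): Player A can switch to C (1 → 5). Not NE.
(C, Left): Player B can switch to Right (0 → 4). Not NE.
(C, Center): Player A can switch to B (1 → 5). Not NE.
(C, Right): Player A gets 5, best alternative 1; Player B gets 4, best alternative 0. No profitable deviation — NE.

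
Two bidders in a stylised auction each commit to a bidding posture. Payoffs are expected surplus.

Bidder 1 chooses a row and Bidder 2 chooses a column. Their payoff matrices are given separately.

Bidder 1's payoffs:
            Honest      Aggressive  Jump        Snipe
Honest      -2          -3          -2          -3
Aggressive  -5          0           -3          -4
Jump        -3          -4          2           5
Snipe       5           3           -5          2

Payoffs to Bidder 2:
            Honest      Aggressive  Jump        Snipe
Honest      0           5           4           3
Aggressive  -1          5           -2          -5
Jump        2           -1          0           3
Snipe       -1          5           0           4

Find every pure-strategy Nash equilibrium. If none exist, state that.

Bidder 1 against Honest: payoffs -2, -5, -3, 5 → best response Snipe.
Bidder 1 against Aggressive: payoffs -3, 0, -4, 3 → best response Snipe.
Bidder 1 against Jump: payoffs -2, -3, 2, -5 → best response Jump.
Bidder 1 against Snipe: payoffs -3, -4, 5, 2 → best response Jump.
Bidder 2 against Honest: payoffs 0, 5, 4, 3 → best response Aggressive.
Bidder 2 against Aggressive: payoffs -1, 5, -2, -5 → best response Aggressive.
Bidder 2 against Jump: payoffs 2, -1, 0, 3 → best response Snipe.
Bidder 2 against Snipe: payoffs -1, 5, 0, 4 → best response Aggressive.
Mutual best responses: (Jump, Snipe); (Snipe, Aggressive).

Pure-strategy Nash equilibria: (Jump, Snipe); (Snipe, Aggressive)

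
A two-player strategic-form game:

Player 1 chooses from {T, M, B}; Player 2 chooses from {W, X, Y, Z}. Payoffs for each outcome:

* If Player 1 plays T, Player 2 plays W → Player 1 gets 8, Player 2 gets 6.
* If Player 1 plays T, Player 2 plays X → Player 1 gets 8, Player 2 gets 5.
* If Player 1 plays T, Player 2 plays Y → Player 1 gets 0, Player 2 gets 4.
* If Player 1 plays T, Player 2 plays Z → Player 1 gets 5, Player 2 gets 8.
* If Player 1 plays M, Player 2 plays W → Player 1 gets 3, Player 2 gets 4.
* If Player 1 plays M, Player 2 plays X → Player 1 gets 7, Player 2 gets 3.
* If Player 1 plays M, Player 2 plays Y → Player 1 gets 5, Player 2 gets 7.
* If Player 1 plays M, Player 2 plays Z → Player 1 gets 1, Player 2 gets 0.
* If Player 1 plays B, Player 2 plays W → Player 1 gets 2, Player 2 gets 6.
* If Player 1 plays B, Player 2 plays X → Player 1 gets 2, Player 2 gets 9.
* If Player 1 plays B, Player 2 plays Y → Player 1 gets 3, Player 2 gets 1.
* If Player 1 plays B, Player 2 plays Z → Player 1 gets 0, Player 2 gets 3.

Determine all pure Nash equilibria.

Pure-strategy Nash equilibria: (T, Z) and (M, Y)

Player 1 against W: payoffs 8, 3, 2 → best response T.
Player 1 against X: payoffs 8, 7, 2 → best response T.
Player 1 against Y: payoffs 0, 5, 3 → best response M.
Player 1 against Z: payoffs 5, 1, 0 → best response T.
Player 2 against T: payoffs 6, 5, 4, 8 → best response Z.
Player 2 against M: payoffs 4, 3, 7, 0 → best response Y.
Player 2 against B: payoffs 6, 9, 1, 3 → best response X.
Mutual best responses: (T, Z); (M, Y).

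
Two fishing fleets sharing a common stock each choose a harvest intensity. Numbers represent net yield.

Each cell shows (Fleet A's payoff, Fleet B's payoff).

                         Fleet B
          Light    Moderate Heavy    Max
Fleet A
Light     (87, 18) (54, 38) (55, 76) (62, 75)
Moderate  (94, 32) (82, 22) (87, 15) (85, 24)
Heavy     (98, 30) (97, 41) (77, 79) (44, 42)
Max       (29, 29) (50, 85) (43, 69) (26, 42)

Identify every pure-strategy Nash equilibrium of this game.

Mark each player's best response to every combination of opponents' strategies; a profile where every player is best-responding is a pure Nash equilibrium.
Fleet A against Light: payoffs 87, 94, 98, 29 → best response Heavy.
Fleet A against Moderate: payoffs 54, 82, 97, 50 → best response Heavy.
Fleet A against Heavy: payoffs 55, 87, 77, 43 → best response Moderate.
Fleet A against Max: payoffs 62, 85, 44, 26 → best response Moderate.
Fleet B against Light: payoffs 18, 38, 76, 75 → best response Heavy.
Fleet B against Moderate: payoffs 32, 22, 15, 24 → best response Light.
Fleet B against Heavy: payoffs 30, 41, 79, 42 → best response Heavy.
Fleet B against Max: payoffs 29, 85, 69, 42 → best response Moderate.
No profile is a mutual best response for all players.

No pure-strategy Nash equilibrium.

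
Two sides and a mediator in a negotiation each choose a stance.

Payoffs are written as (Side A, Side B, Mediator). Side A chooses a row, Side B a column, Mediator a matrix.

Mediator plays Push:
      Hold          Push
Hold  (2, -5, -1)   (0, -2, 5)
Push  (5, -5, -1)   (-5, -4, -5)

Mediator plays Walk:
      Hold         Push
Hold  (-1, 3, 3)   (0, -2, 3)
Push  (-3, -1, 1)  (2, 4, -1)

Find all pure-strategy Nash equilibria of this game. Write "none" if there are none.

The pure Nash equilibria are (Hold, Hold, Walk) and (Hold, Push, Push) and (Push, Push, Walk).

Side A against (Hold, Push): payoffs 2, 5 → best response Push.
Side A against (Hold, Walk): payoffs -1, -3 → best response Hold.
Side A against (Push, Push): payoffs 0, -5 → best response Hold.
Side A against (Push, Walk): payoffs 0, 2 → best response Push.
Side B against (Hold, Push): payoffs -5, -2 → best response Push.
Side B against (Hold, Walk): payoffs 3, -2 → best response Hold.
Side B against (Push, Push): payoffs -5, -4 → best response Push.
Side B against (Push, Walk): payoffs -1, 4 → best response Push.
Mediator against (Hold, Hold): payoffs -1, 3 → best response Walk.
Mediator against (Hold, Push): payoffs 5, 3 → best response Push.
Mediator against (Push, Hold): payoffs -1, 1 → best response Walk.
Mediator against (Push, Push): payoffs -5, -1 → best response Walk.
Mutual best responses: (Hold, Hold, Walk); (Hold, Push, Push); (Push, Push, Walk).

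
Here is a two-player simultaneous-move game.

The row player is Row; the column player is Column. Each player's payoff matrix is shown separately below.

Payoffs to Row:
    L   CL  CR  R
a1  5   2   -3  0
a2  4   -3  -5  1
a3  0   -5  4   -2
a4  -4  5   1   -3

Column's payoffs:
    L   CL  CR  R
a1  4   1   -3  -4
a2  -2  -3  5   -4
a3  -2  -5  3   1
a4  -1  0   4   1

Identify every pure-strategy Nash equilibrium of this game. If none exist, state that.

Row against L: payoffs 5, 4, 0, -4 → best response a1.
Row against CL: payoffs 2, -3, -5, 5 → best response a4.
Row against CR: payoffs -3, -5, 4, 1 → best response a3.
Row against R: payoffs 0, 1, -2, -3 → best response a2.
Column against a1: payoffs 4, 1, -3, -4 → best response L.
Column against a2: payoffs -2, -3, 5, -4 → best response CR.
Column against a3: payoffs -2, -5, 3, 1 → best response CR.
Column against a4: payoffs -1, 0, 4, 1 → best response CR.
Mutual best responses: (a1, L); (a3, CR).

The pure Nash equilibria are (a1, L); (a3, CR).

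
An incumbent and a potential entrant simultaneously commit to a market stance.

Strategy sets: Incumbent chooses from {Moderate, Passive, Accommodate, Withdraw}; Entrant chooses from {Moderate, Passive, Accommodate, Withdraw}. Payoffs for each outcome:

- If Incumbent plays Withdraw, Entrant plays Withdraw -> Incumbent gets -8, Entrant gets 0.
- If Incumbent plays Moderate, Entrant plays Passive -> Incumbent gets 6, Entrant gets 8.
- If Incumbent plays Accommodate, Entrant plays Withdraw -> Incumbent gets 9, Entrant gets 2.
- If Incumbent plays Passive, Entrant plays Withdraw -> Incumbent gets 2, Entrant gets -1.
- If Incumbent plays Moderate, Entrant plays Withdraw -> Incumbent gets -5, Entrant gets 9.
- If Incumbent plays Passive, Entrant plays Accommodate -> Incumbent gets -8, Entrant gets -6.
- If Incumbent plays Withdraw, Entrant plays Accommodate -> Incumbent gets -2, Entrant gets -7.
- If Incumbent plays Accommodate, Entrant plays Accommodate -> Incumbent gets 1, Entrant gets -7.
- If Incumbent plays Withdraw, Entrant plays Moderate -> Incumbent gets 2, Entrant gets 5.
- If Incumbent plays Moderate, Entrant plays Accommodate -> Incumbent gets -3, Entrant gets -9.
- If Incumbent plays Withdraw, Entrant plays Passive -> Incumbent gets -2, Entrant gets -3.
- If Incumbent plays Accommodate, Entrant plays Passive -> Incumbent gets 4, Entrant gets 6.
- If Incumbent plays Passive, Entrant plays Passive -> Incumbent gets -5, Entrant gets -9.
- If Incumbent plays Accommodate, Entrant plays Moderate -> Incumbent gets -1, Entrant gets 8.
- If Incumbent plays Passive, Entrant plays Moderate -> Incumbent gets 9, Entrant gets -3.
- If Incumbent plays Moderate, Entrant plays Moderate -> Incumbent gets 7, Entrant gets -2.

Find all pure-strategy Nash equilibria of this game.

This game has no pure Nash equilibrium.

For each player, find the best response to each opponent profile; mutual best responses are the pure NE.
Incumbent against Moderate: payoffs 7, 9, -1, 2 → best response Passive.
Incumbent against Passive: payoffs 6, -5, 4, -2 → best response Moderate.
Incumbent against Accommodate: payoffs -3, -8, 1, -2 → best response Accommodate.
Incumbent against Withdraw: payoffs -5, 2, 9, -8 → best response Accommodate.
Entrant against Moderate: payoffs -2, 8, -9, 9 → best response Withdraw.
Entrant against Passive: payoffs -3, -9, -6, -1 → best response Withdraw.
Entrant against Accommodate: payoffs 8, 6, -7, 2 → best response Moderate.
Entrant against Withdraw: payoffs 5, -3, -7, 0 → best response Moderate.
No profile is a mutual best response for all players.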